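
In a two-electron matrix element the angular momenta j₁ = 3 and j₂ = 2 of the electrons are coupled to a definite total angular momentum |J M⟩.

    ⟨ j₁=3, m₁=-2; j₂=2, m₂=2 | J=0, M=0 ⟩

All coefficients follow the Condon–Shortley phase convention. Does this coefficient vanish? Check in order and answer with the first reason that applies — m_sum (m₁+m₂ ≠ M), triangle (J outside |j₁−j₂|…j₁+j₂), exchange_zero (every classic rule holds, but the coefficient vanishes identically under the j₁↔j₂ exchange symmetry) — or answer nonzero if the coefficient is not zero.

m-sum: m₁+m₂ = -2+2 = 0, M = 0  ✓
triangle: need |j₁−j₂| ≤ J ≤ j₁+j₂, i.e. J ∈ [1, 5]; J = 0 is outside ✗ ⇒ coefficient is 0

triangle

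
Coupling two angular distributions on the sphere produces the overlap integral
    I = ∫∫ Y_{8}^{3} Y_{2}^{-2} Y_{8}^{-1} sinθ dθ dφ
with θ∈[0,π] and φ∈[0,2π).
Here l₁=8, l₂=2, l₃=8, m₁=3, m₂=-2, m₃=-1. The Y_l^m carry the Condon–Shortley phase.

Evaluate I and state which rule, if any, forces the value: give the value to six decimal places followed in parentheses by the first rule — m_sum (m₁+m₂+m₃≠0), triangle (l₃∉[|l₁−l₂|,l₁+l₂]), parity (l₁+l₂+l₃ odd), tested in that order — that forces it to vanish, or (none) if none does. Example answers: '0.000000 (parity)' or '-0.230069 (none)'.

0.184248 (none)

m-sum 0 ✓  L=18 even ✓  6≤8≤10 ✓
Π(2lᵢ+1) = 17×5×17 = 1445
triangle coeff Δ(8,2,8) = 1/348840
Σ_t [0,2]: t=0:+1/116121600 t=1:−1/25401600 t=2:+1/116121600 = -1/45158400
(3j)²=24/1615 [(8 2 8; 0 0 0)], sign=-1
Σ_t [0,0]: t=0:+1/174182400 = 1/174182400
(3j)²=77/3876 [(8 2 8; 3 -2 -1)], sign=-1
⇒ 4πI² = 154/361
I = (+1)√(154/361/(4π)) = 0.18424759
No selection rule forces the value: the integral is nonzero (none).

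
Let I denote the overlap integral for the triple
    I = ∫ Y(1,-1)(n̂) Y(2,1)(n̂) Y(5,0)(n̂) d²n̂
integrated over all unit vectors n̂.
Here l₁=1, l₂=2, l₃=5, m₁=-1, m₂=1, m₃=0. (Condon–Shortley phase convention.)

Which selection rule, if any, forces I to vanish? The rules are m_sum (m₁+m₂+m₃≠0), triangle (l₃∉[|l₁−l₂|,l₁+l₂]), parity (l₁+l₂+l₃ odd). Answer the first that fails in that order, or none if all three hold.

azimuthal sum: -1 + 1 + 0 = 0  ✓
l₃ must lie in [1,3]; have l₃=5  ✗
L = 1 + 2 + 5 = 8 (even)

triangle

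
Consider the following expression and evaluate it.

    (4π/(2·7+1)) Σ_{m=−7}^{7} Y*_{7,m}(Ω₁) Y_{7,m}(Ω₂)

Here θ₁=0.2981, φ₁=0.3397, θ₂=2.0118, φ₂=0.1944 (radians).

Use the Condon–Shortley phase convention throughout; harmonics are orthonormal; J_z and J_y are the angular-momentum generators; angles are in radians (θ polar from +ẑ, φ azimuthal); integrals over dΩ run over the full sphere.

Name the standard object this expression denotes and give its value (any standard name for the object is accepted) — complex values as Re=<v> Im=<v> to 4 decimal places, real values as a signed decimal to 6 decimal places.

This sum is the spherical-harmonic addition theorem: it equals the Legendre polynomial P_l(cos γ) of the angle γ between the two directions.
Summing Y*_{l m}(θ₁,φ₁)·Y_{l m}(θ₂,φ₂) over m ∈ [−7, 7]; prefactor 4π/(2·7+1) = 0.837758:
  m=-7: (-0.000068, 0.000065) × (0.051557, -0.241894) = (0.000012, 0.000020)  (running Σ = (0.000012, 0.000020))
  m=-6: (-0.000517, 0.001025) × (-0.171866, 0.401569) = (-0.000323, -0.000384)  (running Σ = (-0.000310, -0.000364))
  m=-5: (-0.001111, 0.008653) × (0.171191, -0.250876) = (0.001981, 0.001760)  (running Σ = (0.001670, 0.001396))
  m=-4: (0.009752, 0.045308) × (0.094263, -0.092804) = (0.005124, 0.003366)  (running Σ = (0.006794, 0.004762))
  m=-3: (0.091213, 0.148207) × (-0.292169, 0.192759) = (-0.055218, -0.025719)  (running Σ = (-0.048423, -0.020957))
  m=-2: (0.340057, 0.274654) × (0.014898, -0.006103) = (0.006742, 0.002016)  (running Σ = (-0.041681, -0.018941))
  m=-1: (0.572257, 0.202235) × (0.326411, -0.064266) = (0.199787, 0.029235)  (running Σ = (0.158106, 0.010294))
  m=0: (0.098694, -0.000000) × (-0.057776, 0.000000) = (-0.005702, 0.000000)  (running Σ = (0.152404, 0.010294))
  m=1: (-0.572257, 0.202235) × (-0.326411, -0.064266) = (0.199787, -0.029235)  (running Σ = (0.352192, -0.018941))
  m=2: (0.340057, -0.274654) × (0.014898, 0.006103) = (0.006742, -0.002016)  (running Σ = (0.358934, -0.020957))
  m=3: (-0.091213, 0.148207) × (0.292169, 0.192759) = (-0.055218, 0.025719)  (running Σ = (0.303716, 0.004762))
  m=4: (0.009752, -0.045308) × (0.094263, 0.092804) = (0.005124, -0.003366)  (running Σ = (0.308840, 0.001396))
  m=5: (0.001111, 0.008653) × (-0.171191, -0.250876) = (0.001981, -0.001760)  (running Σ = (0.310821, -0.000364))
  m=6: (-0.000517, -0.001025) × (-0.171866, -0.401569) = (-0.000323, 0.000384)  (running Σ = (0.310498, 0.000020))
  m=7: (0.000068, 0.000065) × (-0.051557, -0.241894) = (0.000012, -0.000020)  (running Σ = (0.310510, 0.000000))
Σ over m = (0.310510, 0.000000); ×(4π/15) → (0.260133, 0.000000). Real part: 0.260133

Legendre polynomial (addition theorem), +0.260133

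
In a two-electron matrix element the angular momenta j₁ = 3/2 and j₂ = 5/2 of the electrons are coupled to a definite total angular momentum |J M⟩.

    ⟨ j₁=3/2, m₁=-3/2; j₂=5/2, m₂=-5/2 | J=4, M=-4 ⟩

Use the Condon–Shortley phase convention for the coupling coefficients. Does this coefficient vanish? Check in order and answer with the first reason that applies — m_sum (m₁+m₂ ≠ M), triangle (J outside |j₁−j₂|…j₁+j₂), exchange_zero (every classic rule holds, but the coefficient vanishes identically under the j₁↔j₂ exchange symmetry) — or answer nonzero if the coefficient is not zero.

nonzero

m-sum: m₁+m₂ = -3/2+(-5/2) = -4, M = -4  ✓
triangle: |j₁−j₂| = 1 ≤ J = 4 ≤ j₁+j₂ = 4  ✓
exchange: j₁≠j₂ or m₁≠m₂ — the exchange symmetry imposes no constraint here
value check: CG = +1 = +1.000000 ≠ 0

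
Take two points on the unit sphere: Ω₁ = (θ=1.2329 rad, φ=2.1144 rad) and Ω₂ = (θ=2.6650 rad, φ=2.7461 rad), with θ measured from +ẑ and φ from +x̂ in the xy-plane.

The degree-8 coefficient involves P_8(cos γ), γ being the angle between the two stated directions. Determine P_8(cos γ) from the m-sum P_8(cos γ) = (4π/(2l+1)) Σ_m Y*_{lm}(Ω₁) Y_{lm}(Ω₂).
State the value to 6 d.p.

0.244435

Term-by-term m-sum for l=8 (normalisation 4π/17 = 0.739198):
  m=-8: (-0.115054, -0.302397) × (-0.001011, -0.000023) = (0.000109, 0.000308)  (running Σ = (0.000109, 0.000308))
  m=-7: (-0.280111, 0.358225) × (-0.007295, 0.002856) = (0.001020, -0.003413)  (running Σ = (0.001130, -0.003105))
  m=-6: (0.170887, 0.020611) × (-0.027349, 0.026448) = (-0.005219, 0.003956)  (running Σ = (-0.004089, 0.000851))
  m=-5: (0.111936, 0.248269) × (-0.051353, 0.119240) = (-0.035352, 0.000598)  (running Σ = (-0.039441, 0.001449))
  m=-4: (0.163131, -0.236607) × (-0.003515, 0.314506) = (0.073841, 0.052137)  (running Σ = (0.034400, 0.053586))
  m=-3: (0.148970, 0.008951) × (0.190584, 0.471243) = (0.024173, 0.071907)  (running Σ = (0.058573, 0.125493))
  m=-2: (-0.145414, -0.276884) × (0.300431, 0.303807) = (0.040432, -0.127362)  (running Σ = (0.099006, -0.001869))
  m=-1: (0.047778, -0.079059) × (-0.090370, -0.037729) = (-0.007300, 0.005342)  (running Σ = (0.091705, 0.003473))
  m=0: (-0.316022, -0.000000) × (-0.465999, 0.000000) = (0.147266, 0.000000)  (running Σ = (0.238971, 0.003473))
  m=1: (-0.047778, -0.079059) × (0.090370, -0.037729) = (-0.007300, -0.005342)  (running Σ = (0.231671, -0.001869))
  m=2: (-0.145414, 0.276884) × (0.300431, -0.303807) = (0.040432, 0.127362)  (running Σ = (0.272103, 0.125493))
  m=3: (-0.148970, 0.008951) × (-0.190584, 0.471243) = (0.024173, -0.071907)  (running Σ = (0.296276, 0.053586))
  m=4: (0.163131, 0.236607) × (-0.003515, -0.314506) = (0.073841, -0.052137)  (running Σ = (0.370117, 0.001449))
  m=5: (-0.111936, 0.248269) × (0.051353, 0.119240) = (-0.035352, -0.000598)  (running Σ = (0.334765, 0.000851))
  m=6: (0.170887, -0.020611) × (-0.027349, -0.026448) = (-0.005219, -0.003956)  (running Σ = (0.329546, -0.003105))
  m=7: (0.280111, 0.358225) × (0.007295, 0.002856) = (0.001020, 0.003413)  (running Σ = (0.330567, 0.000308))
  m=8: (-0.115054, 0.302397) × (-0.001011, 0.000023) = (0.000109, -0.000308)  (running Σ = (0.330676, 0.000000))
Accumulated sum (0.330676, 0.000000); after 4π/(2l+1) scaling, (0.244435, 0.000000) ⇒ P_8 = 0.244435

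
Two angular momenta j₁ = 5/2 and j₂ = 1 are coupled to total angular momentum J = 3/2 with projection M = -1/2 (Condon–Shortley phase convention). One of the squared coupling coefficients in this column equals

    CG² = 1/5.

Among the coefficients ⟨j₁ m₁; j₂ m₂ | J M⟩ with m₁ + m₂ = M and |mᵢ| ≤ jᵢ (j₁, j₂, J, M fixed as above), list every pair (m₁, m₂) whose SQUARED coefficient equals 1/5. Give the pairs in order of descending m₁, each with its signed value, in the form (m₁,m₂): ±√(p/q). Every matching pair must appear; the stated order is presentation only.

Admissible pairs with m₁+m₂ = M = -1/2: (-3/2,1), (-1/2,0), (1/2,-1)
  (m₁,m₂)=(1/2,-1): CG² = 1/5, CG = +√(1/5)   ← matches the target
  (m₁,m₂)=(-1/2,0): CG² = 2/5, CG = −√(2/5)
  (m₁,m₂)=(-3/2,1): CG² = 2/5, CG = +√(2/5)
Pairs with CG² = 1/5: (1/2,-1): +√(1/5)

(1/2,-1): +√(1/5)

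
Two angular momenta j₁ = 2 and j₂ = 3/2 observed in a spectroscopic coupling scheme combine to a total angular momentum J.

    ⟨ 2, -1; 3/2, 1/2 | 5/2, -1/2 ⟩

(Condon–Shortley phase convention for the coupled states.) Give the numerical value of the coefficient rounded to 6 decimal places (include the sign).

−√(5/14) = -0.597614

j₁+j₂−J=1  J+j₁−j₂=3  J−j₁+j₂=2  j₁+j₂+J+1=7
(j₁±m₁, j₂±m₂, J±M) = (1,3,2,1,2,3)
P² = 72/35
sum k=0..1:
  [0] +1/12 = 1/12
  [1] −1/2 = -1/2
S = -5/12
C² = P²·S² = 5/14 ; C = -0.597614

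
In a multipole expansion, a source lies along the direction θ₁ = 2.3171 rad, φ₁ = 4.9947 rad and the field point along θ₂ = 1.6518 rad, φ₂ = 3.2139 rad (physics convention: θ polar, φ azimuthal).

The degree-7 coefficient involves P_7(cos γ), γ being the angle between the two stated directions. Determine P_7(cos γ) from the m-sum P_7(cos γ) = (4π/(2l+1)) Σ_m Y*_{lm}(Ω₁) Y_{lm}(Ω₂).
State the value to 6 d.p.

0.195606

Summing Y*_{l m}(θ₁,φ₁)·Y_{l m}(θ₂,φ₂) over m ∈ [−7, 7]; prefactor 4π/(2·7+1) = 0.837758:
  m=-7: (-0.05285 - 0.02268j) × (-0.42740 + 0.23692j) = 0.02796 - 0.00283j  (running Σ = 0.02796 - 0.00283j)
  m=-6: (-0.02443 + 0.19747j) × (-0.13468 + 0.06240j) = -0.00903 - 0.02812j  (running Σ = 0.01893 - 0.03095j)
  m=-5: (0.38586 - 0.06197j) × (0.30888 - 0.11681j) = 0.11195 - 0.06421j  (running Σ = 0.13088 - 0.09516j)
  m=-4: (-0.18513 - 0.39167j) × (0.16373 - 0.04872j) = -0.04939 - 0.05511j  (running Σ = 0.08148 - 0.15027j)
  m=-3: (-0.09714 + 0.08586j) × (-0.27537 + 0.06069j) = 0.02154 - 0.02954j  (running Σ = 0.10302 - 0.17981j)
  m=-2: (-0.25738 - 0.16303j) × (-0.17780 + 0.02589j) = 0.04998 + 0.02232j  (running Σ = 0.15300 - 0.15749j)
  m=-1: (-0.07747 + 0.26710j) × (0.26271 - 0.01903j) = -0.01527 + 0.07164j  (running Σ = 0.13773 - 0.08584j)
  m=0: (-0.23045 + 0.00000j) × (0.18215 + 0.00000j) = -0.04198 + 0.00000j  (running Σ = 0.09576 - 0.08584j)
  m=1: (0.07747 + 0.26710j) × (-0.26271 - 0.01903j) = -0.01527 - 0.07164j  (running Σ = 0.08049 - 0.15749j)
  m=2: (-0.25738 + 0.16303j) × (-0.17780 - 0.02589j) = 0.04998 - 0.02232j  (running Σ = 0.13047 - 0.17981j)
  m=3: (0.09714 + 0.08586j) × (0.27537 + 0.06069j) = 0.02154 + 0.02954j  (running Σ = 0.15201 - 0.15027j)
  m=4: (-0.18513 + 0.39167j) × (0.16373 + 0.04872j) = -0.04939 + 0.05511j  (running Σ = 0.10261 - 0.09516j)
  m=5: (-0.38586 - 0.06197j) × (-0.30888 - 0.11681j) = 0.11195 + 0.06421j  (running Σ = 0.21456 - 0.03095j)
  m=6: (-0.02443 - 0.19747j) × (-0.13468 - 0.06240j) = -0.00903 + 0.02812j  (running Σ = 0.20553 - 0.00283j)
  m=7: (0.05285 - 0.02268j) × (0.42740 + 0.23692j) = 0.02796 + 0.00283j  (running Σ = 0.23349 + 0.00000j)
Σ over m = 0.23349 + 0.00000j; ×(4π/15) → 0.19561 + 0.00000j. Real part: 0.195606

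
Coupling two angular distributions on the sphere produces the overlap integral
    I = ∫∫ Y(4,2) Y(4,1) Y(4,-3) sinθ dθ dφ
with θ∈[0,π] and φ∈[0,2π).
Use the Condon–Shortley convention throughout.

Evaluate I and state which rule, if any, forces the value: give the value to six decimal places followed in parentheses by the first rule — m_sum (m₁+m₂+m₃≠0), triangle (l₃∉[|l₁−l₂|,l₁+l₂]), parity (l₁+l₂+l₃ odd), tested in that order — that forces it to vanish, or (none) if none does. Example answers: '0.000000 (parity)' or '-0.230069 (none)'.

Checks pass: Σm=0; 12 even; l₃=4∈[0,8].
(2·4+1)(2·4+1)(2·4+1) = 729
Δ: 4! 4! 4! / 13! → 1/450450
sum: t=0:+1/13824 t=1:−1/216 t=2:+1/64 t=3:−1/216 t=4:+1/13824 = 5/768
3j²(4 4 4; 0 0 0) = Δ·Π!·Σ² = 18/1001  (sign +1)
sum: t=1:−1/864 t=2:+1/576 = 1/1728
3j²(4 4 4; 2 1 -3) = Δ·Π!·Σ² = 5/1287  (sign -1)
combine: 4πI² = 729·18/1001·5/1287 = 7290/143143
take √, sign -1: I = -0.06366105
No selection rule forces the value: the integral is nonzero (none).

-0.063661 (none)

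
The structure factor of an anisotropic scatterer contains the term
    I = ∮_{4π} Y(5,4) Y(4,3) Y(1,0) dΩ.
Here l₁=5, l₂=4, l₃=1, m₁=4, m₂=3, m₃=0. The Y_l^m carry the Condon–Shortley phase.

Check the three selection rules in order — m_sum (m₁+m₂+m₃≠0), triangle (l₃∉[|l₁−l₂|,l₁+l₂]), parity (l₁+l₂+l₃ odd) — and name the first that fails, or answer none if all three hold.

m_sum

Σmᵢ = 7  ✗
l₃∈[|l₁−l₂|,l₁+l₂]=[1,9], have l₃=1
Σlᵢ = 10 ⇒ even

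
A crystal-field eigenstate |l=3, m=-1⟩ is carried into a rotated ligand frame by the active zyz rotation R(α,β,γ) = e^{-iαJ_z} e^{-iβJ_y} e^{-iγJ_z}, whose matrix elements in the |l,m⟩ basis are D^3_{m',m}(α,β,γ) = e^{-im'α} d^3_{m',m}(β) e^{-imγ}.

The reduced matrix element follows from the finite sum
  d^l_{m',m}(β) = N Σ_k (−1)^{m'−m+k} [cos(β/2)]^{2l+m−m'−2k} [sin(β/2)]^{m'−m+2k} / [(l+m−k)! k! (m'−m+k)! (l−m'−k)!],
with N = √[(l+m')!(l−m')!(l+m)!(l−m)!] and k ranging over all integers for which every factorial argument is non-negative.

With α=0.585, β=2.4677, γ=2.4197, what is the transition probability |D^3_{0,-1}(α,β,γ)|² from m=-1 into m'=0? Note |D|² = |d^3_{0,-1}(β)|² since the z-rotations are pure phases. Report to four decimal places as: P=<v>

First d^3_{0,-1}(β=2.4677), then the phase factors e^{-i(0)α} and e^{-i(-1)γ}:
With c≡cos(β/2)=0.330607 and s≡sin(β/2)=0.943769, N=[6·6·2·24]^{1/2}=41.569219
k∈{0,1,2} keeps every argument non-negative
  k=0: (−1)^1·41.5692/(12)·0.3306^5·0.9438^1 = -0.012913
  k=1: (−1)^2·41.5692/(4)·0.3306^3·0.9438^3 = +0.315677
  k=2: (−1)^3·41.5692/(12)·0.3306^1·0.9438^5 = -0.857492
d^3_{0,-1}(2.4677) = -0.012913 +0.315677 -0.857492 = -0.554727
|D^3_{0,-1}|² = |d^3_{0,-1}(β)|² = (-0.554727)² = 0.307722 (the z-rotation phases have unit modulus)

P=0.3077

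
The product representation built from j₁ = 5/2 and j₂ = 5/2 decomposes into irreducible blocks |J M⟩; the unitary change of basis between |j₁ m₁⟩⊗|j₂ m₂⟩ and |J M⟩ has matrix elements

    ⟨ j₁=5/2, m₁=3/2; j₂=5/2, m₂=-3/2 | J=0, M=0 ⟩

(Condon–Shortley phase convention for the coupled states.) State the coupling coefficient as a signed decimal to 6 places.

√[1·5!0!0!/6! · 4!1!1!4!0!0!] = √(96)
  +(−1)^1/∏(1,4,0,0,0,0)! = -1/24  (running -1/24)
⟨..|..⟩ = √(96)·(-1/24) = -0.408248

−√(1/6) = -0.408248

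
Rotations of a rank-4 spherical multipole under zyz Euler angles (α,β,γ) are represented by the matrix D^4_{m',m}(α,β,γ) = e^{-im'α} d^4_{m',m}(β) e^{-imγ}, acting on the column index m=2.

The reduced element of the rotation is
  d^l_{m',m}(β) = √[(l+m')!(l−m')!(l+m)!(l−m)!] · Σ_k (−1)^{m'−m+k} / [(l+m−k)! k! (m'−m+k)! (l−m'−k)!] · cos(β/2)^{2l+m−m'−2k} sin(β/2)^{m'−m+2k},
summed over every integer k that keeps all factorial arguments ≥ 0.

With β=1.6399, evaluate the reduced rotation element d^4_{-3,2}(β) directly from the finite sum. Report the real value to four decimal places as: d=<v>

d=0.4596

d^4_{-3,2}(β=1.6399) via the finite sum:
c=cos(1.639900/2)=0.682258, s=sin(1.639900/2)=0.731112; N=√[1·5040·720·2]=2693.993318
The bounds max(0,m−m')=5 and min(l+m,l−m')=6 give 2 terms
  k=5: (−1)^0·2693.9933/(240)·0.6823^3·0.7311^5 = +0.744645
  k=6: (−1)^1·2693.9933/(720)·0.6823^1·0.7311^7 = -0.285035
d^4_{-3,2}(1.6399) = +0.744645 -0.285035 = +0.459610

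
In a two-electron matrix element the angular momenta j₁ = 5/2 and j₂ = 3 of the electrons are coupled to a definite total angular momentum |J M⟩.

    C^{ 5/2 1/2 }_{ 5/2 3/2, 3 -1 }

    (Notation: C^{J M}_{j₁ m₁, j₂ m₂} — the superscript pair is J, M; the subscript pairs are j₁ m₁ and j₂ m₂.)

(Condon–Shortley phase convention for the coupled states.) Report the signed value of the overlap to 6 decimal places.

-0.169031

√[6·3!2!3!/9! · 4!1!2!4!3!2!] = √(576/35)
  +(−1)^0/∏(0,3,1,2,1,1)! = 1/12  (running 1/12)
  +(−1)^1/∏(1,2,0,1,2,2)! = -1/8  (running -1/24)
⟨..|..⟩ = √(576/35)·(-1/24) = -0.169031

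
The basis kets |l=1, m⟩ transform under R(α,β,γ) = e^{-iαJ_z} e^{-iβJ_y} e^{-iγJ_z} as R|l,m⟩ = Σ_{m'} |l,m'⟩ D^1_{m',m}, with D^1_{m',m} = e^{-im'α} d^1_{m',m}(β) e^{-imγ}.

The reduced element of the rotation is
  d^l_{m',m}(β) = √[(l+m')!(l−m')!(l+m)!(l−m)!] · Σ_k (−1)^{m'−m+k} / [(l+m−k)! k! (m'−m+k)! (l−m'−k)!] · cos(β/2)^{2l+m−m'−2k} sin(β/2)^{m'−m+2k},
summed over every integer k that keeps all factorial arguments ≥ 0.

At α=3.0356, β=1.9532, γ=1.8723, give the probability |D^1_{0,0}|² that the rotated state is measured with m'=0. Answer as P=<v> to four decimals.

Split into d^1_{0,0}(β=1.9532) × two z-phases.
Half-angle: c=0.559843, s=0.828599. N=√(1·1·1·1)=1.000000
k: max(0,(0)−(0))=0 … min(1+(0),1−(0))=1
  k=0: (−1)^0·1.0000/(1)·0.5598^2·0.8286^0 = +0.313424
  k=1: (−1)^1·1.0000/(1)·0.5598^0·0.8286^2 = -0.686576
d^1_{0,0}(1.9532) = +0.313424 -0.686576 = -0.373152
|D^1_{0,0}|² = |d^1_{0,0}(β)|² = (-0.373152)² = 0.139242 (the z-rotation phases have unit modulus)

P=0.1392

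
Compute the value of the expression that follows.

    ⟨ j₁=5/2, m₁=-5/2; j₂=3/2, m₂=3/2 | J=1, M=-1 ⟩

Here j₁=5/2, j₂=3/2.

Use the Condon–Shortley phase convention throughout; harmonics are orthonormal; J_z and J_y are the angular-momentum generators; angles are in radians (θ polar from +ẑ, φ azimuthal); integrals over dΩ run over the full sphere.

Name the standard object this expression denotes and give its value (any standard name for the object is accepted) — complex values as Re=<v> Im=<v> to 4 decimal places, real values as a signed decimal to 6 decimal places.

Clebsch–Gordan coefficient, −√(1/2) ≈ -0.707107

This is a Clebsch–Gordan (vector-coupling) coefficient.
triangle: 3!·2!·0!/6! = 12/720
(j±m)!: 0!·5!·3!·0!·0!·2! = 1440
prefactor² = (2J+1)·Δ·N² = 72
  k=3: −1/(3!·0!·2!·0!·0!·0!) = -1/12
Σ = -1/12  ⇒  CG² = 72·(-1/12)² = 1/2
CG = −√(1/2) = -0.707107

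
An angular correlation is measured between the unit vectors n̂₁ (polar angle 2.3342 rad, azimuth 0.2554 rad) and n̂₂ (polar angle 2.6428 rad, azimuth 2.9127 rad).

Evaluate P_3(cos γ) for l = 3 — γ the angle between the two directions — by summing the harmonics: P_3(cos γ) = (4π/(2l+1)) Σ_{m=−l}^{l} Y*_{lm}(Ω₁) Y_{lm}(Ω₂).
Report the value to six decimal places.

Expand P_3 via completeness: Σ_{m} conj(Y_{3,m}) at Ω₁ times Y_{3,m} at Ω₂ —
  m=-3: Y*=(0.113377, 0.109105)  Y=(-0.035321, -0.028955)  product (-0.000845, -0.007136)
  m=-2: Y*=(-0.321749, -0.180311)  Y=(-0.184224, -0.090766)  product (0.042908, 0.062422)
  m=-1: Y*=(0.314042, 0.081997)  Y=(-0.429991, -0.100178)  product (-0.126821, -0.066718)
  m=+0: Y*=(0.157369, -0.000000)  Y=(-0.280464, 0.000000)  product (-0.044136, 0.000000)
  m=+1: Y*=(-0.314042, 0.081997)  Y=(0.429991, -0.100178)  product (-0.126821, 0.066718)
  m=+2: Y*=(-0.321749, 0.180311)  Y=(-0.184224, 0.090766)  product (0.042908, -0.062422)
  m=+3: Y*=(-0.113377, 0.109105)  Y=(0.035321, -0.028955)  product (-0.000845, 0.007136)
Σ over m = (-0.213654, 0.000000); ×(4π/7) → (-0.383550, 0.000000). Real part: -0.383550

-0.383550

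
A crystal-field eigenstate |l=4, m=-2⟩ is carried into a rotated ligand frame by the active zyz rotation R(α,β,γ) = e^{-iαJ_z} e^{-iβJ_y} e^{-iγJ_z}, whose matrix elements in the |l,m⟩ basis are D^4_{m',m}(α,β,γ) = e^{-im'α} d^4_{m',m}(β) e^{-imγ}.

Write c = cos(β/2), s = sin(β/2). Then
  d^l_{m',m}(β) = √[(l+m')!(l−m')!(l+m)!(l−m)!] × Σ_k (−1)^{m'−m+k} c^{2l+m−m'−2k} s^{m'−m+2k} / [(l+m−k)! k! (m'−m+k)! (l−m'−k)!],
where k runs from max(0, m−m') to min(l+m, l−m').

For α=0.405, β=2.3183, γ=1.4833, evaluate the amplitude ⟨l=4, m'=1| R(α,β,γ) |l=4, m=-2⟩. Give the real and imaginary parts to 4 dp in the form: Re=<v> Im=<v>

Split into d^4_{1,-2}(β=2.3183) × two z-phases.
c=cos(2.318300/2)=0.400119, s=sin(2.318300/2)=0.916463; N=√[120·6·2·720]=1018.233765
k∈{0,1,2} keeps every argument non-negative
  k=0: (−1)^3·1018.2338/(72)·0.4001^5·0.9165^3 = -0.111636
  k=1: (−1)^4·1018.2338/(48)·0.4001^3·0.9165^5 = +0.878513
  k=2: (−1)^5·1018.2338/(240)·0.4001^1·0.9165^7 = -0.921787
d^4_{1,-2}(2.3183) = -0.111636 +0.878513 -0.921787 = -0.154910
Phases: e^{-i·(1)·0.4050}=+0.919102-0.394019i, e^{-i·(-2)·1.4833}=-0.984728+0.174101i ⇒ D=+0.129577-0.084894i

Re=0.1296 Im=-0.0849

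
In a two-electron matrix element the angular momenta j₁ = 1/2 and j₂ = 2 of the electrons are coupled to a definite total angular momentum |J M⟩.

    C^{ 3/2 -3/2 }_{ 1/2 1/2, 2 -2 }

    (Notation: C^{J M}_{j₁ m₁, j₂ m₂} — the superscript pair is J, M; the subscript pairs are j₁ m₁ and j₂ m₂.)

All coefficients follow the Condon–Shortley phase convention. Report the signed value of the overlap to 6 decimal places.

+0.894427  (= +√(4/5))

triangle: 1!*0!*3!/5! = 6/120
(j±m)!: 1!*0!*0!*4!*0!*3! = 144
prefactor² = (2J+1)*Δ*N² = 144/5
  k=0: +1/(0!*1!*0!*0!*0!*3!) = 1/6
Σ = 1/6  ⇒  CG² = 144/5*(1/6)² = 4/5
CG = +√(4/5) = +0.894427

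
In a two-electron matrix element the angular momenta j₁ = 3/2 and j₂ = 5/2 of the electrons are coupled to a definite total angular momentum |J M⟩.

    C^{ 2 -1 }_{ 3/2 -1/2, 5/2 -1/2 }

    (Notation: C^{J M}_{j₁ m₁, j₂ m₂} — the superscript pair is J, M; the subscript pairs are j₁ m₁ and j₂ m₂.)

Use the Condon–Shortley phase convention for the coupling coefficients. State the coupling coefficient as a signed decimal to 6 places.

-0.545545  (= −√(25/84))

j₁+j₂−J=2  J+j₁−j₂=1  J−j₁+j₂=3  j₁+j₂+J+1=7
(j₁±m₁, j₂±m₂, J±M) = (1,2,2,3,1,3)
P² = 12/7
sum k=1..2:
  [1] −1/2 = -1/2
  [2] +1/12 = 1/12
S = -5/12
C² = P²·S² = 25/84 ; C = -0.545545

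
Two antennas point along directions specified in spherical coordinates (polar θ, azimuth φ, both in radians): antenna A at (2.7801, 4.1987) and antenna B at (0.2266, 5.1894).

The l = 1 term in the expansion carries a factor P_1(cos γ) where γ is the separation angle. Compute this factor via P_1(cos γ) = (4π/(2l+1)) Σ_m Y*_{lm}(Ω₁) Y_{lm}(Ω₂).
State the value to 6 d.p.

Summing Y*_{l m}(θ₁,φ₁)·Y_{l m}(θ₂,φ₂) over m ∈ [−1, 1]; prefactor 4π/(2·1+1) = 4.188790:
  term(m=-1) = +0.005199-0.007933i   from Y*(Ω₁)=-0.060044-0.106421i, Y(Ω₂)=+0.035638+0.068956i
  term(m=+0) = -0.217595-0.000000i   from Y*(Ω₁)=-0.457024-0.000000i, Y(Ω₂)=+0.476112+0.000000i
  term(m=+1) = +0.005199+0.007933i   from Y*(Ω₁)=+0.060044-0.106421i, Y(Ω₂)=-0.035638+0.068956i
Σ over m = -0.207198+0.000000i; ×(4π/3) → -0.867907+0.000000i. Real part: -0.867907

-0.867907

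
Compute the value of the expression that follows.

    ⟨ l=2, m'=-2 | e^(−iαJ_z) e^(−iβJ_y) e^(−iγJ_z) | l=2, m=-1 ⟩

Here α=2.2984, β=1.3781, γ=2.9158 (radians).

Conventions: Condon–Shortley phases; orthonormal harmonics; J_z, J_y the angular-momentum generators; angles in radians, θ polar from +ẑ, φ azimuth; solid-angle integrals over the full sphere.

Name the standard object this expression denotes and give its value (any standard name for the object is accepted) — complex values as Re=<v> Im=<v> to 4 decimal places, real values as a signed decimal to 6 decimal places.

This is a Wigner D-matrix element — the rotation-matrix element ⟨l m'| R(α,β,γ) |l m⟩ in the angular-momentum basis.
D^2_{-2,-1}(2.2984,1.3781,2.9158) = e^{-i·-2·2.2984}·d^2_{-2,-1}(1.3781)·e^{-i·-1·2.9158}. Compute d first:
With c≡cos(β/2)=0.771850 and s≡sin(β/2)=0.635804, N=[1·24·1·6]^{1/2}=12.000000
k: max(0,(-1)−(-2))=1 … min(2+(-1),2−(-2))=1
  k=1: (−1)^0·12.0000/(6)·0.7719^3·0.6358^1 = +0.584726
d^2_{-2,-1}(1.3781) = +0.584726
Phases: e^{-i·(-2)·2.2984}=-0.115332-0.993327i, e^{-i·(-1)·2.9158}=-0.974617+0.223879i ⇒ D=+0.195760+0.550984i

Wigner D-matrix element, Re=0.1958 Im=0.5510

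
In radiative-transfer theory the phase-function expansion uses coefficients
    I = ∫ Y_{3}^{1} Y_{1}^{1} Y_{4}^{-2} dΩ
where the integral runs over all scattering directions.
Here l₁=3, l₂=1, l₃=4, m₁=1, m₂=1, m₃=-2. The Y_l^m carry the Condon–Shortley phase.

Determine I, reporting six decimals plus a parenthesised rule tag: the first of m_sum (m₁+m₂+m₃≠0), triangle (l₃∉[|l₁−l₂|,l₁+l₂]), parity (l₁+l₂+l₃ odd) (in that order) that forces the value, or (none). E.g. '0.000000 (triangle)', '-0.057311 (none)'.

0.238414 (none)

m-sum 0 ✓  L=8 even ✓  2≤4≤4 ✓
Π(2lᵢ+1) = 7×3×9 = 189
triangle coeff Δ(3,1,4) = 1/252
Σ_t [0,0]: t=0:+1/36 = 1/36
(3j)²=4/63 [(3 1 4; 0 0 0)], sign=+1
Σ_t [0,0]: t=0:+1/96 = 1/96
(3j)²=5/84 [(3 1 4; 1 1 -2)], sign=+1
⇒ 4πI² = 5/7
I = (+1)√(5/7/(4π)) = 0.23841361
No selection rule forces the value: the integral is nonzero (none).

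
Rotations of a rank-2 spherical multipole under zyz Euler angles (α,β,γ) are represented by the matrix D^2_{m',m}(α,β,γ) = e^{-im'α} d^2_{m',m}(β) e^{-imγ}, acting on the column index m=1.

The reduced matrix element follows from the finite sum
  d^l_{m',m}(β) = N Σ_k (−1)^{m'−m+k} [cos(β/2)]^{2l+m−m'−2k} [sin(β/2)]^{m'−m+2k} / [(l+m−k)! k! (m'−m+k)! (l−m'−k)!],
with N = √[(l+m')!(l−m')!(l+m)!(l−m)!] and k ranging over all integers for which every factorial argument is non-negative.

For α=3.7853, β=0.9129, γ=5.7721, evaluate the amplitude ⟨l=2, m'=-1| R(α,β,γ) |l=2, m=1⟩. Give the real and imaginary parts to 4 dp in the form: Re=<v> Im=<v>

Re=-0.1745 Im=-0.3950

First d^2_{-1,1}(β=0.9129), then the phase factors e^{-i(-1)α} and e^{-i(1)γ}:
Half-angle: c=0.897623, s=0.440764. N=√(1·6·6·1)=6.000000
k∈{2,3} keeps every argument non-negative
  k=2: (−1)^0·6.0000/(2)·0.8976^2·0.4408^2 = +0.469593
  k=3: (−1)^1·6.0000/(6)·0.8976^0·0.4408^4 = -0.037742
d^2_{-1,1}(0.9129) = +0.469593 -0.037742 = +0.431851
Phases: e^{-i·(-1)·3.7853}=-0.799876-0.600165i, e^{-i·(1)·5.7721}=+0.872214+0.489124i ⇒ D=-0.174515-0.395019i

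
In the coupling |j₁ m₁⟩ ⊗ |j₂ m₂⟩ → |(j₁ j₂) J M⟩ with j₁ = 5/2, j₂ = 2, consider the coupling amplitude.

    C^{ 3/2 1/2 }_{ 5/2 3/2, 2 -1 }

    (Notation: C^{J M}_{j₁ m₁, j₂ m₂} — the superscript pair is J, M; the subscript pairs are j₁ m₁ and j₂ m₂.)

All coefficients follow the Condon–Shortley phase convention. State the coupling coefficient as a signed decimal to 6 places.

-0.138013

triangle: 3!·2!·1!/7! = 12/5040
(j±m)!: 4!·1!·1!·3!·2!·1! = 288
prefactor² = (2J+1)·Δ·N² = 96/35
  k=0: +1/(0!·3!·1!·1!·1!·0!) = 1/6
  k=1: −1/(1!·2!·0!·0!·2!·1!) = -1/4
Σ = -1/12  ⇒  CG² = 96/35·(-1/12)² = 2/105
CG = −√(2/105) = -0.138013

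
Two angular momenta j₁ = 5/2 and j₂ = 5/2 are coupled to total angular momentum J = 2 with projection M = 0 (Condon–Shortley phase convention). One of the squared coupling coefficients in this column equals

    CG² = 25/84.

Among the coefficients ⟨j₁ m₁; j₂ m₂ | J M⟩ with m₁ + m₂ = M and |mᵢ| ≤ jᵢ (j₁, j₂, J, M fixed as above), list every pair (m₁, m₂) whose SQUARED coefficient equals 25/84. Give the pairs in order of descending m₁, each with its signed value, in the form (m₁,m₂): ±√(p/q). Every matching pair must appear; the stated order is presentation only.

(5/2,-5/2): +√(25/84); (-5/2,5/2): −√(25/84)

Admissible pairs with m₁+m₂ = M = 0: (-5/2,5/2), (-3/2,3/2), (-1/2,1/2), (1/2,-1/2), (3/2,-3/2), (5/2,-5/2)
  (m₁,m₂)=(5/2,-5/2): CG² = 25/84, CG = +√(25/84)   ← matches the target
  (m₁,m₂)=(3/2,-3/2): CG² = 1/84, CG = +√(1/84)
  (m₁,m₂)=(1/2,-1/2): CG² = 4/21, CG = −√(4/21)
  (m₁,m₂)=(-1/2,1/2): CG² = 4/21, CG = +√(4/21)
  (m₁,m₂)=(-3/2,3/2): CG² = 1/84, CG = −√(1/84)
  (m₁,m₂)=(-5/2,5/2): CG² = 25/84, CG = −√(25/84)   ← matches the target
Pairs with CG² = 25/84: (5/2,-5/2): +√(25/84); (-5/2,5/2): −√(25/84)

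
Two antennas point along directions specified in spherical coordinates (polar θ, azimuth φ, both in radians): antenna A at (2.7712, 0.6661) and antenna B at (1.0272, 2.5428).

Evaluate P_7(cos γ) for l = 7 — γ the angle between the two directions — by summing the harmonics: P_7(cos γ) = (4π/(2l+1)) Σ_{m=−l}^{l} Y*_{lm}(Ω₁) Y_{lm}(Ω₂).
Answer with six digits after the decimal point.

Addition theorem: P_7(cos γ) = (4π/15) Σ_m Y*_{lm}(Ω₁) Y_{lm}(Ω₂), m = −7…7:
  m=-7: (-0.00002 - 0.00041j) × (0.08369 + 0.14589j) = 0.00006 - 0.00004j  (running Σ = 0.00006 - 0.00004j)
  m=-6: (0.00257 + 0.00296j) × (-0.34226 - 0.16582j) = -0.00039 - 0.00144j  (running Σ = -0.00033 - 0.00148j)
  m=-5: (-0.02306 - 0.00441j) × (0.41293 - 0.06141j) = -0.00979 - 0.00040j  (running Σ = -0.01013 - 0.00188j)
  m=-4: (0.08656 - 0.04476j) × (-0.07141 + 0.06605j) = -0.00323 + 0.00891j  (running Σ = -0.01335 + 0.00703j)
  m=-3: (-0.11667 + 0.25608j) × (-0.06860 + 0.29894j) = -0.06855 - 0.05245j  (running Σ = -0.08190 - 0.04541j)
  m=-2: (-0.12373 - 0.50868j) × (-0.09062 - 0.23143j) = -0.10651 + 0.07473j  (running Σ = -0.18841 + 0.02931j)
  m=-1: (0.36408 + 0.28614j) × (-0.17625 - 0.12027j) = -0.02976 - 0.09422j  (running Σ = -0.21817 - 0.06491j)
  m=0: (0.19537 + 0.00000j) × (0.27852 + 0.00000j) = 0.05442 + 0.00000j  (running Σ = -0.16375 - 0.06491j)
  m=1: (-0.36408 + 0.28614j) × (0.17625 - 0.12027j) = -0.02976 + 0.09422j  (running Σ = -0.19351 + 0.02931j)
  m=2: (-0.12373 + 0.50868j) × (-0.09062 + 0.23143j) = -0.10651 - 0.07473j  (running Σ = -0.30002 - 0.04541j)
  m=3: (0.11667 + 0.25608j) × (0.06860 + 0.29894j) = -0.06855 + 0.05245j  (running Σ = -0.36857 + 0.00703j)
  m=4: (0.08656 + 0.04476j) × (-0.07141 - 0.06605j) = -0.00323 - 0.00891j  (running Σ = -0.37180 - 0.00188j)
  m=5: (0.02306 - 0.00441j) × (-0.41293 - 0.06141j) = -0.00979 + 0.00040j  (running Σ = -0.38159 - 0.00148j)
  m=6: (0.00257 - 0.00296j) × (-0.34226 + 0.16582j) = -0.00039 + 0.00144j  (running Σ = -0.38198 - 0.00004j)
  m=7: (0.00002 - 0.00041j) × (-0.08369 + 0.14589j) = 0.00006 + 0.00004j  (running Σ = -0.38192 + 0.00000j)
Total Σ_m = -0.38192 + 0.00000j. Multiply by 0.837758: -0.31996 + 0.00000j. P_7(cos γ) = -0.319960

-0.319960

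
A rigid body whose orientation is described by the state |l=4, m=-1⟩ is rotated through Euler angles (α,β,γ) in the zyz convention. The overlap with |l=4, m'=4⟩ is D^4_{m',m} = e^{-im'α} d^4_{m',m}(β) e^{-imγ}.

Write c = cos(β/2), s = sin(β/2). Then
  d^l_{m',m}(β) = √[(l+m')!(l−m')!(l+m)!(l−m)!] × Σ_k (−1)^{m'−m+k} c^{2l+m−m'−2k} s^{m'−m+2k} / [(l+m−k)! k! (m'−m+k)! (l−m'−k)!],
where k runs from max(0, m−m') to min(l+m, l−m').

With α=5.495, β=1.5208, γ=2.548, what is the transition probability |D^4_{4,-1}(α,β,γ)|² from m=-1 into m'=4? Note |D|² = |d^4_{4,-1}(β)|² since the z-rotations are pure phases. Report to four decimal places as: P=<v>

D^4_{4,-1}(5.4950,1.5208,2.5480) = e^{-i·4·5.4950}·d^4_{4,-1}(1.5208)·e^{-i·-1·2.5480}. Compute d first:
With c≡cos(β/2)=0.724560 and s≡sin(β/2)=0.689211, N=[40320·1·6·120]^{1/2}=5387.986637
k∈{0} keeps every argument non-negative
  k=0: (−1)^5·5387.9866/(720)·0.7246^3·0.6892^5 = -0.442670
d^4_{4,-1}(1.5208) = -0.442670
|D^4_{4,-1}|² = |d^4_{4,-1}(β)|² = (-0.442670)² = 0.195956 (the z-rotation phases have unit modulus)

P=0.1960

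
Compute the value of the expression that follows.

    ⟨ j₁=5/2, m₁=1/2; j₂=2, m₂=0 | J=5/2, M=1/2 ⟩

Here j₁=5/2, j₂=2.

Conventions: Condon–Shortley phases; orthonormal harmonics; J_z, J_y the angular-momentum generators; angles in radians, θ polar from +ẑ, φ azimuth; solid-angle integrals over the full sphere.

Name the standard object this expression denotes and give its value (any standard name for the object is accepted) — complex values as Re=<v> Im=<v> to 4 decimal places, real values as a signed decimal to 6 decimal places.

This is a Clebsch–Gordan (vector-coupling) coefficient.
triangle: 2!×3!×2!/8! = 24/40320
(j±m)!: 3!×2!×2!×2!×3!×2! = 576
prefactor² = (2J+1)×Δ×N² = 72/35
  k=0: +1/(0!×2!×2!×2!×1!×0!) = 1/8
  k=1: −1/(1!×1!×1!×1!×2!×1!) = -1/2
  k=2: +1/(2!×0!×0!×0!×3!×2!) = 1/24
Σ = -1/3  ⇒  CG² = 72/35×(-1/3)² = 8/35
CG = −√(8/35) = -0.478091

Clebsch–Gordan coefficient, −√(8/35) ≈ -0.478091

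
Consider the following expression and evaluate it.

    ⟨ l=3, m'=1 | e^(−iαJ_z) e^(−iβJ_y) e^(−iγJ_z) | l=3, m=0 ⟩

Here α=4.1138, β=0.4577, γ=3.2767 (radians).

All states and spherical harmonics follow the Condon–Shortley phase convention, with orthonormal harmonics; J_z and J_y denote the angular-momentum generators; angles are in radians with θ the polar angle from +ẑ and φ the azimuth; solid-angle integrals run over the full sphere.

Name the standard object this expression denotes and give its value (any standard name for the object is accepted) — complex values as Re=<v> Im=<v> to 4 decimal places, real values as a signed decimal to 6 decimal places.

Wigner D-matrix element, Re=0.3260 Im=-0.4780

This is a Wigner D-matrix element — the rotation-matrix element ⟨l m'| R(α,β,γ) |l m⟩ in the angular-momentum basis.
D^3_{1,0}(4.1138,0.4577,3.2767) = e^{-i·1·4.1138}·d^3_{1,0}(0.4577)·e^{-i·0·3.2767}. Compute d first:
c=cos(0.457700/2)=0.973928, s=sin(0.457700/2)=0.226858; N=√[24·2·6·6]=41.569219
The bounds max(0,m−m')=0 and min(l+m,l−m')=2 give 3 terms
  k=0: (−1)^1·41.5692/(12)·0.9739^5·0.2269^1 = -0.688618
  k=1: (−1)^2·41.5692/(4)·0.9739^3·0.2269^3 = +0.112086
  k=2: (−1)^3·41.5692/(12)·0.9739^1·0.2269^5 = -0.002027
d^3_{1,0}(0.4577) = -0.688618 +0.112086 -0.002027 = -0.578558
Attach z-rotation phases: D = e^{-i(1)(4.1138)}·(-0.578558)·e^{-i(0)(3.2767)} = +0.326005-0.477965i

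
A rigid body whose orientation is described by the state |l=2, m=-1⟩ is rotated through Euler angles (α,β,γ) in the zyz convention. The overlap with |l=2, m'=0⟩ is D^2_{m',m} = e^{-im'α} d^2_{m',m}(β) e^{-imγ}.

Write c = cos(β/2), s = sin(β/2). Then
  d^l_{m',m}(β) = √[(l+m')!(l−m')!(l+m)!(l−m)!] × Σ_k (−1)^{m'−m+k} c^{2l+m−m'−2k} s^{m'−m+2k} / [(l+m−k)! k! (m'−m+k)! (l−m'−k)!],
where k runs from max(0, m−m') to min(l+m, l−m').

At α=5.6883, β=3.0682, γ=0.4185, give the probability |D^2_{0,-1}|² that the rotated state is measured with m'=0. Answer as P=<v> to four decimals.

First d^2_{0,-1}(β=3.0682), then the phase factors e^{-i(0)α} and e^{-i(-1)γ}:
With c≡cos(β/2)=0.036688 and s≡sin(β/2)=0.999327, N=[2·2·1·6]^{1/2}=4.898979
k: max(0,(-1)−(0))=0 … min(2+(-1),2−(0))=1
  k=0: (−1)^1·4.8990/(2)·0.0367^3·0.9993^1 = -0.000121
  k=1: (−1)^2·4.8990/(2)·0.0367^1·0.9993^3 = +0.089686
d^2_{0,-1}(3.0682) = -0.000121 +0.089686 = +0.089565
|D^2_{0,-1}|² = |d^2_{0,-1}(β)|² = (+0.089565)² = 0.008022 (the z-rotation phases have unit modulus)

P=0.0080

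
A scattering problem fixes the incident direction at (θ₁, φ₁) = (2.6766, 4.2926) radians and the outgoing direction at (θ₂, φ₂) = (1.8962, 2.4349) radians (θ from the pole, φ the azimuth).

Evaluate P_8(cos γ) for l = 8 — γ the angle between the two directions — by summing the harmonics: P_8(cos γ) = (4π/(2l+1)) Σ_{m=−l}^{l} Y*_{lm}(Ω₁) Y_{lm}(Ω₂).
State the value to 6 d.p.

0.042503

Expand P_8 via completeness: Σ_{m} conj(Y_{8,m}) at Ω₁ times Y_{8,m} at Ω₂ —
  term(m=-8) = -0.00019 + 0.00021j   from Y*(Ω₁)=-0.00082 + 0.00018j, Y(Ω₂)=0.27066 - 0.19719j
  term(m=-7) = 0.00275 + 0.00129j   from Y*(Ω₁)=-0.00135 + 0.00658j, Y(Ω₂)=0.10499 - 0.43958j
  term(m=-6) = 0.00073 - 0.00483j   from Y*(Ω₁)=0.02730 + 0.01961j, Y(Ω₂)=-0.06605 - 0.12931j
  term(m=-5) = 0.03416 - 0.00468j   from Y*(Ω₁)=0.10225 - 0.05966j, Y(Ω₂)=0.26917 + 0.11123j
  term(m=-4) = -0.03254 - 0.07225j   from Y*(Ω₁)=-0.03212 - 0.29529j, Y(Ω₂)=0.25365 - 0.08260j
  term(m=-3) = 0.06773 - 0.05823j   from Y*(Ω₁)=-0.47716 - 0.15360j, Y(Ω₂)=-0.09302 + 0.15197j
  term(m=-2) = -0.11410 - 0.07375j   from Y*(Ω₁)=-0.30366 + 0.33849j, Y(Ω₂)=0.04683 + 0.29506j
  term(m=-1) = -0.00189 + 0.00639j   from Y*(Ω₁)=-0.02176 - 0.04875j, Y(Ω₂)=-0.09493 - 0.08105j
  term(m=+0) = 0.14417 + 0.00000j   from Y*(Ω₁)=-0.47346 + 0.00000j, Y(Ω₂)=-0.30450 + 0.00000j
  term(m=+1) = -0.00189 - 0.00639j   from Y*(Ω₁)=0.02176 - 0.04875j, Y(Ω₂)=0.09493 - 0.08105j
  term(m=+2) = -0.11410 + 0.07375j   from Y*(Ω₁)=-0.30366 - 0.33849j, Y(Ω₂)=0.04683 - 0.29506j
  term(m=+3) = 0.06773 + 0.05823j   from Y*(Ω₁)=0.47716 - 0.15360j, Y(Ω₂)=0.09302 + 0.15197j
  term(m=+4) = -0.03254 + 0.07225j   from Y*(Ω₁)=-0.03212 + 0.29529j, Y(Ω₂)=0.25365 + 0.08260j
  term(m=+5) = 0.03416 + 0.00468j   from Y*(Ω₁)=-0.10225 - 0.05966j, Y(Ω₂)=-0.26917 + 0.11123j
  term(m=+6) = 0.00073 + 0.00483j   from Y*(Ω₁)=0.02730 - 0.01961j, Y(Ω₂)=-0.06605 + 0.12931j
  term(m=+7) = 0.00275 - 0.00129j   from Y*(Ω₁)=0.00135 + 0.00658j, Y(Ω₂)=-0.10499 - 0.43958j
  term(m=+8) = -0.00019 - 0.00021j   from Y*(Ω₁)=-0.00082 - 0.00018j, Y(Ω₂)=0.27066 + 0.19719j
Σ over m = 0.05750 + 0.00000j; ×(4π/17) → 0.04250 + 0.00000j. Real part: 0.042503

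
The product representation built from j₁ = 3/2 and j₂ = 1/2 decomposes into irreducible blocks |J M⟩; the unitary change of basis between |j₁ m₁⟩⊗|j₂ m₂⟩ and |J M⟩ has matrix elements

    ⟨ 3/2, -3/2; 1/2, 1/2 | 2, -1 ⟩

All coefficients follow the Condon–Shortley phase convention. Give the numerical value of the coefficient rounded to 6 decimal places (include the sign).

+√(1/4) = +0.500000

triangle: 0!*3!*1!/5! = 6/120
(j±m)!: 0!*3!*1!*0!*1!*3! = 36
prefactor² = (2J+1)*Δ*N² = 9
  k=0: +1/(0!*0!*3!*1!*0!*0!) = 1/6
Σ = 1/6  ⇒  CG² = 9*(1/6)² = 1/4
CG = +√(1/4) = +0.500000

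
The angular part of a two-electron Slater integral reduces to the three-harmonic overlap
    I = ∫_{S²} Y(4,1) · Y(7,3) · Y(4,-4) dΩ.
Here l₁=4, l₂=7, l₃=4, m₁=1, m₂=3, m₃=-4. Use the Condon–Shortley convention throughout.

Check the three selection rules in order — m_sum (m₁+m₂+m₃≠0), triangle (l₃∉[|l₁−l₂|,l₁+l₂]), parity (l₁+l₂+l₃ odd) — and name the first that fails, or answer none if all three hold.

parity

m₁+m₂+m₃ = 1 + 3 − 4 = 0  ✓
triangle: |4−7|=3 ≤ l₃=4 ≤ 4+7=11  ✓
parity: l₁+l₂+l₃ = 15 is odd  ✗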